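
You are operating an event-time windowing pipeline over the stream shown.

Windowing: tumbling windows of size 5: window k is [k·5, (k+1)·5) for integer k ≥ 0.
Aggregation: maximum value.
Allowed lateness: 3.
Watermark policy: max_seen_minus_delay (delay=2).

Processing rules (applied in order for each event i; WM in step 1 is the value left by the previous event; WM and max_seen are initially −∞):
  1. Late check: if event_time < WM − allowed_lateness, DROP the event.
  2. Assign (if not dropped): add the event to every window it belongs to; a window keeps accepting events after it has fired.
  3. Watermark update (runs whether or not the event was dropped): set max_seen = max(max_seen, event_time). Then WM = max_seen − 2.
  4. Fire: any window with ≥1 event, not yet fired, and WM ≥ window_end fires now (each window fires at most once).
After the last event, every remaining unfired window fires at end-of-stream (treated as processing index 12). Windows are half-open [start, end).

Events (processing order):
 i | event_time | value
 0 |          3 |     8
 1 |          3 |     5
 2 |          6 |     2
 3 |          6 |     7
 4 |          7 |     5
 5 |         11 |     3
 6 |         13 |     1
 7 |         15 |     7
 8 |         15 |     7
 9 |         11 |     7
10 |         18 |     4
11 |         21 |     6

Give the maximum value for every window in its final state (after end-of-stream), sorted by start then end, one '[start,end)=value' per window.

i=0 t=3 v=8: → [0,5); WM=1
i=1 t=3 v=5: → [0,5); WM=1
i=2 t=6 v=2: → [5,10); WM=4
i=3 t=6 v=7: → [5,10); WM=4
i=4 t=7 v=5: → [5,10); WM=5; [0,5) fires=8
i=5 t=11 v=3: → [10,15); WM=9
i=6 t=13 v=1: → [10,15); WM=11; [5,10) fires=7
i=7 t=15 v=7: → [15,20); WM=13
i=8 t=15 v=7: → [15,20); WM=13
i=9 t=11 v=7: → [10,15); WM=13
i=10 t=18 v=4: → [15,20); WM=16; [10,15) fires=7
i=11 t=21 v=6: → [20,25); WM=19

[0,5)=8 [5,10)=7 [10,15)=7 [15,20)=7 [20,25)=6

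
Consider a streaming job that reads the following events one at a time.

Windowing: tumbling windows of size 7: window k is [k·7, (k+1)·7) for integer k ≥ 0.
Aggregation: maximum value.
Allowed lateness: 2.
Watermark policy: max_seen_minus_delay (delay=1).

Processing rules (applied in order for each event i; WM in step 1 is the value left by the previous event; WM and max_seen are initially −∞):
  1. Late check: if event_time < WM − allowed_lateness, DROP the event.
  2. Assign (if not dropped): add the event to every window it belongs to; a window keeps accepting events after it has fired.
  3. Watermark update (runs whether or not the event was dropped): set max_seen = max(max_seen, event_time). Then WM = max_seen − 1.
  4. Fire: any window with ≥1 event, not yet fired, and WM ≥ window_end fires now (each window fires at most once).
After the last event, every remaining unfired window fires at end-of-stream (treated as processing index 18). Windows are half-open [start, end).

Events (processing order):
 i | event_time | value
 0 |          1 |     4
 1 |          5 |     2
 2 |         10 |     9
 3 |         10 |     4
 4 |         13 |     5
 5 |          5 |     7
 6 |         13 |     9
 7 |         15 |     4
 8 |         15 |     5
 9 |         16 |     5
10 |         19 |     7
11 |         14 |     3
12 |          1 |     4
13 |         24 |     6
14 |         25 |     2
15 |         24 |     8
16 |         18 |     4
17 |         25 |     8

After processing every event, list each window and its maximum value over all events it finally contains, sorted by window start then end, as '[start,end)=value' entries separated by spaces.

[0,7)=4 [7,14)=9 [14,21)=7 [21,28)=8

i=0 t=1 v=4: → [0,7); WM=0
i=1 t=5 v=2: → [0,7); WM=4
i=2 t=10 v=9: → [7,14); WM=9; [0,7) fires=4
i=3 t=10 v=4: → [7,14); WM=9
i=4 t=13 v=5: → [7,14); WM=12
i=5 t=5 v=7: DROP (t<12-2); WM=12
i=6 t=13 v=9: → [7,14); WM=12
i=7 t=15 v=4: → [14,21); WM=14; [7,14) fires=9
i=8 t=15 v=5: → [14,21); WM=14
i=9 t=16 v=5: → [14,21); WM=15
i=10 t=19 v=7: → [14,21); WM=18
i=11 t=14 v=3: DROP (t<18-2); WM=18
i=12 t=1 v=4: DROP (t<18-2); WM=18
i=13 t=24 v=6: → [21,28); WM=23; [14,21) fires=7
i=14 t=25 v=2: → [21,28); WM=24
i=15 t=24 v=8: → [21,28); WM=24
i=16 t=18 v=4: DROP (t<24-2); WM=24
i=17 t=25 v=8: → [21,28); WM=24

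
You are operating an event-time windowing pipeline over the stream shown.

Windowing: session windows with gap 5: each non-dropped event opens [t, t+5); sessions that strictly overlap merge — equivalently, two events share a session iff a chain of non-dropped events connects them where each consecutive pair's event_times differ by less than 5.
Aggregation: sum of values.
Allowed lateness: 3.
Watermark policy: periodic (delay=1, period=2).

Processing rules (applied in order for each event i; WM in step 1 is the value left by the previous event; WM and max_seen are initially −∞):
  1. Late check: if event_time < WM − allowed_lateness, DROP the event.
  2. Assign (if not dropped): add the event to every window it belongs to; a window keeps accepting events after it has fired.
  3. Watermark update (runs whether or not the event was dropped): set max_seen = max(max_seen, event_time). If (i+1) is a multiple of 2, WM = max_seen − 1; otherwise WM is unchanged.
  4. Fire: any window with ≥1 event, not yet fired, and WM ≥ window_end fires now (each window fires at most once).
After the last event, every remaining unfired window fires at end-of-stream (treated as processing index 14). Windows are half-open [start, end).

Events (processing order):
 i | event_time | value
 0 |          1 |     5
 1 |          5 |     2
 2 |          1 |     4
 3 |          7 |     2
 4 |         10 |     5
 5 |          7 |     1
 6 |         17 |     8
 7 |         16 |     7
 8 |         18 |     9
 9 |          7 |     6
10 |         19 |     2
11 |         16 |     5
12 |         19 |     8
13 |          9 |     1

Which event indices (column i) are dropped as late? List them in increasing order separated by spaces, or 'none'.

9 13

i=0 t=1 v=5: → [1,6); WM=−∞
i=1 t=5 v=2: → [1,10); WM=4
i=2 t=1 v=4: → [1,10); WM=4
i=3 t=7 v=2: → [1,12); WM=6
i=4 t=10 v=5: → [1,15); WM=6
i=5 t=7 v=1: → [1,15); WM=9
i=6 t=17 v=8: → [17,22); WM=9
i=7 t=16 v=7: → [16,22); WM=16
i=8 t=18 v=9: → [16,23); WM=16
i=9 t=7 v=6: DROP (t<16-3); WM=17
i=10 t=19 v=2: → [16,24); WM=17
i=11 t=16 v=5: → [16,24); WM=18
i=12 t=19 v=8: → [16,24); WM=18
i=13 t=9 v=1: DROP (t<18-3); WM=18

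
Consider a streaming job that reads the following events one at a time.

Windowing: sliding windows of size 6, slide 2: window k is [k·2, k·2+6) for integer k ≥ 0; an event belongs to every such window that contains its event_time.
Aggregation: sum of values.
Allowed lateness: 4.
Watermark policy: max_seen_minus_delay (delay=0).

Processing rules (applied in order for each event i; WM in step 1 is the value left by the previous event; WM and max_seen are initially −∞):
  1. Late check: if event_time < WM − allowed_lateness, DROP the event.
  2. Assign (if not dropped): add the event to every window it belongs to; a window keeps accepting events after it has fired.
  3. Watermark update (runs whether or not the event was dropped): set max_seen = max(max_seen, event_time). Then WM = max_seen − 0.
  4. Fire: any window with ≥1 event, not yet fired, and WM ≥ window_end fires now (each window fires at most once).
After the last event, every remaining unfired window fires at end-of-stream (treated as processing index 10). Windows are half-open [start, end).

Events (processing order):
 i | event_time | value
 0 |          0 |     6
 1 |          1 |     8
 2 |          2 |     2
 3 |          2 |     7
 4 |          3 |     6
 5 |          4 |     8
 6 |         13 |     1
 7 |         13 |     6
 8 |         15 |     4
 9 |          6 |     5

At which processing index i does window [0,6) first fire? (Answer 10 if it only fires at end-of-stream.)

6

i=0 t=0 v=6: → [0,6); WM=0
i=1 t=1 v=8: → [0,6); WM=1
i=2 t=2 v=2: → [2,8),[0,6); WM=2
i=3 t=2 v=7: → [2,8),[0,6); WM=2
i=4 t=3 v=6: → [2,8),[0,6); WM=3
i=5 t=4 v=8: → [4,10),[2,8),[0,6); WM=4
i=6 t=13 v=1: → [12,18),[10,16),[8,14); WM=13; [0,6) fires=37 [2,8) fires=23 [4,10) fires=8
i=7 t=13 v=6: → [12,18),[10,16),[8,14); WM=13
i=8 t=15 v=4: → [14,20),[12,18),[10,16); WM=15; [8,14) fires=7
i=9 t=6 v=5: DROP (t<15-4); WM=15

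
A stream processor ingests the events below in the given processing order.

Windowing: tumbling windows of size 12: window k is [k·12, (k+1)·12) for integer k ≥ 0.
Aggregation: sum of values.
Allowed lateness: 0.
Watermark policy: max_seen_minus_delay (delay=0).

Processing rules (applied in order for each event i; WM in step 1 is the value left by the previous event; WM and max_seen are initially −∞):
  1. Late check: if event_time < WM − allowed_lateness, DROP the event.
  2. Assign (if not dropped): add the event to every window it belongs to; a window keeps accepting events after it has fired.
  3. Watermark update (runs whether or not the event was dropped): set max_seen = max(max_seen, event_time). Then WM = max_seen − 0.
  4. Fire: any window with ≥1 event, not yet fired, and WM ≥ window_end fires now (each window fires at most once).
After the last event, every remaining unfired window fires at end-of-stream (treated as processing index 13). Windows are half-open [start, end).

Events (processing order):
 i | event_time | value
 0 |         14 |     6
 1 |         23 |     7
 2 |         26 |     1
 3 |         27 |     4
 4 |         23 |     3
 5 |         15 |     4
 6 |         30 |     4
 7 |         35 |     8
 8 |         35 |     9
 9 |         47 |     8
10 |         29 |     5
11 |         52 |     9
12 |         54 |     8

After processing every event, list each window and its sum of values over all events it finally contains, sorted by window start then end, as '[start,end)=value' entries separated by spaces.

i=0 t=14 v=6: → [12,24); WM=14
i=1 t=23 v=7: → [12,24); WM=23
i=2 t=26 v=1: → [24,36); WM=26; [12,24) fires=13
i=3 t=27 v=4: → [24,36); WM=27
i=4 t=23 v=3: DROP (t<27-0); WM=27
i=5 t=15 v=4: DROP (t<27-0); WM=27
i=6 t=30 v=4: → [24,36); WM=30
i=7 t=35 v=8: → [24,36); WM=35
i=8 t=35 v=9: → [24,36); WM=35
i=9 t=47 v=8: → [36,48); WM=47; [24,36) fires=26
i=10 t=29 v=5: DROP (t<47-0); WM=47
i=11 t=52 v=9: → [48,60); WM=52; [36,48) fires=8
i=12 t=54 v=8: → [48,60); WM=54

[12,24)=13 [24,36)=26 [36,48)=8 [48,60)=17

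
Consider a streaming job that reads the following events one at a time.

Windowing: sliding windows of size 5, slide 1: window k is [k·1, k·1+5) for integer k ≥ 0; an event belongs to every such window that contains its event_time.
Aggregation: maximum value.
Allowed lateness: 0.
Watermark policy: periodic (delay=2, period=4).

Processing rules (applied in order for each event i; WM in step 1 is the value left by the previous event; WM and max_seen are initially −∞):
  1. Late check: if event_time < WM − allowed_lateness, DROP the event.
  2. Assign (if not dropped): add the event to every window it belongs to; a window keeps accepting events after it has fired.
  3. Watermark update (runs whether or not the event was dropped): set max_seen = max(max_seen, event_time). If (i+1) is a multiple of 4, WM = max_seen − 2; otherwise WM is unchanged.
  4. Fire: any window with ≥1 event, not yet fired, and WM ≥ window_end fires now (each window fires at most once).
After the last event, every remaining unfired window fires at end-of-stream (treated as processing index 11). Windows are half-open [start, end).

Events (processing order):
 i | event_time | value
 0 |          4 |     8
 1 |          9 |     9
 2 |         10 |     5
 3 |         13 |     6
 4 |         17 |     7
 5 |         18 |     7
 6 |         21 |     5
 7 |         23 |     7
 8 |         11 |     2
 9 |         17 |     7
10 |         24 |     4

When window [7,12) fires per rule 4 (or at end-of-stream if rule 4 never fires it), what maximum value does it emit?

i=0 t=4 v=8: → [4,9),[3,8),[2,7),[1,6),[0,5); WM=−∞
i=1 t=9 v=9: → [9,14),[8,13),[7,12),[6,11),[5,10); WM=−∞
i=2 t=10 v=5: → [10,15),[9,14),[8,13),[7,12),[6,11); WM=−∞
i=3 t=13 v=6: → [13,18),[12,17),[11,16),[10,15),[9,14); WM=11; [0,5) fires=8 [1,6) fires=8 [2,7) fires=8 [3,8) fires=8 [4,9) fires=8 [5,10) fires=9 [6,11) fires=9
i=4 t=17 v=7: → [17,22),[16,21),[15,20),[14,19),[13,18); WM=11
i=5 t=18 v=7: → [18,23),[17,22),[16,21),[15,20),[14,19); WM=11
i=6 t=21 v=5: → [21,26),[20,25),[19,24),[18,23),[17,22); WM=11
i=7 t=23 v=7: → [23,28),[22,27),[21,26),[20,25),[19,24); WM=21; [7,12) fires=9 [8,13) fires=9 [9,14) fires=9 [10,15) fires=6 [11,16) fires=6 [12,17) fires=6 [13,18) fires=7 [14,19) fires=7 [15,20) fires=7 [16,21) fires=7
i=8 t=11 v=2: DROP (t<21-0); WM=21
i=9 t=17 v=7: DROP (t<21-0); WM=21
i=10 t=24 v=4: → [24,29),[23,28),[22,27),[21,26),[20,25); WM=21

9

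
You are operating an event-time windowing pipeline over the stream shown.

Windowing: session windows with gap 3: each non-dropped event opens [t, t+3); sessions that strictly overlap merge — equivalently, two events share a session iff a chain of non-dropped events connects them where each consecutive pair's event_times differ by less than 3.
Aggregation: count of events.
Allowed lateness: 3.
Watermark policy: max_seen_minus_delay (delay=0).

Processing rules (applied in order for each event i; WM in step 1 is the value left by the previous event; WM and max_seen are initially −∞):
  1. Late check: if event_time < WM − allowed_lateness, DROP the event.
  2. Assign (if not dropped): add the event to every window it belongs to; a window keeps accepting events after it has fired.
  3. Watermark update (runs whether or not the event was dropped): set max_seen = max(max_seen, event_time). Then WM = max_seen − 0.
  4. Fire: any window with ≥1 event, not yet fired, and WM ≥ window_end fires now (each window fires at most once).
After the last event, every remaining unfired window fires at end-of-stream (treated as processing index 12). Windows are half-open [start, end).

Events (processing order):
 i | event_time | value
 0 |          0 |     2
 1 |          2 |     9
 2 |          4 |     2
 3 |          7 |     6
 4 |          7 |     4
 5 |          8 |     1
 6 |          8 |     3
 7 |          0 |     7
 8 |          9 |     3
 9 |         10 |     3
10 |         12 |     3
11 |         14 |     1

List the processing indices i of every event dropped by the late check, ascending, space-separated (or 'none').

7

i=0 t=0 v=2: → [0,3); WM=0
i=1 t=2 v=9: → [0,5); WM=2
i=2 t=4 v=2: → [0,7); WM=4
i=3 t=7 v=6: → [7,10); WM=7
i=4 t=7 v=4: → [7,10); WM=7
i=5 t=8 v=1: → [7,11); WM=8
i=6 t=8 v=3: → [7,11); WM=8
i=7 t=0 v=7: DROP (t<8-3); WM=8
i=8 t=9 v=3: → [7,12); WM=9
i=9 t=10 v=3: → [7,13); WM=10
i=10 t=12 v=3: → [7,15); WM=12
i=11 t=14 v=1: → [7,17); WM=14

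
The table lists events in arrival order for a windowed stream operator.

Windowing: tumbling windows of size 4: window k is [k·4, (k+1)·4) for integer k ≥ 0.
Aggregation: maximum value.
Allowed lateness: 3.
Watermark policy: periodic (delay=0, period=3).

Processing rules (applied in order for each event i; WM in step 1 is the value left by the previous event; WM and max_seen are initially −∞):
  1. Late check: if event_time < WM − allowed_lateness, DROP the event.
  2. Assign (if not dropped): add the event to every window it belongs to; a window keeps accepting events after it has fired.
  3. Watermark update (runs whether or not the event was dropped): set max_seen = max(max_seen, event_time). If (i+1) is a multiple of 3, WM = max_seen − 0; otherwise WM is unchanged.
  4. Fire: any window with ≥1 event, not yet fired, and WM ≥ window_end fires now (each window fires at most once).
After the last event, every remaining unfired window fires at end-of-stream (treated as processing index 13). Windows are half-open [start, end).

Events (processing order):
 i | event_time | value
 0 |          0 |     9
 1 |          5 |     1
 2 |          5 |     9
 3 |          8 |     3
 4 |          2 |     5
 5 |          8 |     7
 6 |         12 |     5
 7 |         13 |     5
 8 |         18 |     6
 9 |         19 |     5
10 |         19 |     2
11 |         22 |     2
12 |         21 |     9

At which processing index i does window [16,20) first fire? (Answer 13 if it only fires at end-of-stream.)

11

i=0 t=0 v=9: → [0,4); WM=−∞
i=1 t=5 v=1: → [4,8); WM=−∞
i=2 t=5 v=9: → [4,8); WM=5; [0,4) fires=9
i=3 t=8 v=3: → [8,12); WM=5
i=4 t=2 v=5: → [0,4); WM=5
i=5 t=8 v=7: → [8,12); WM=8; [4,8) fires=9
i=6 t=12 v=5: → [12,16); WM=8
i=7 t=13 v=5: → [12,16); WM=8
i=8 t=18 v=6: → [16,20); WM=18; [8,12) fires=7 [12,16) fires=5
i=9 t=19 v=5: → [16,20); WM=18
i=10 t=19 v=2: → [16,20); WM=18
i=11 t=22 v=2: → [20,24); WM=22; [16,20) fires=6
i=12 t=21 v=9: → [20,24); WM=22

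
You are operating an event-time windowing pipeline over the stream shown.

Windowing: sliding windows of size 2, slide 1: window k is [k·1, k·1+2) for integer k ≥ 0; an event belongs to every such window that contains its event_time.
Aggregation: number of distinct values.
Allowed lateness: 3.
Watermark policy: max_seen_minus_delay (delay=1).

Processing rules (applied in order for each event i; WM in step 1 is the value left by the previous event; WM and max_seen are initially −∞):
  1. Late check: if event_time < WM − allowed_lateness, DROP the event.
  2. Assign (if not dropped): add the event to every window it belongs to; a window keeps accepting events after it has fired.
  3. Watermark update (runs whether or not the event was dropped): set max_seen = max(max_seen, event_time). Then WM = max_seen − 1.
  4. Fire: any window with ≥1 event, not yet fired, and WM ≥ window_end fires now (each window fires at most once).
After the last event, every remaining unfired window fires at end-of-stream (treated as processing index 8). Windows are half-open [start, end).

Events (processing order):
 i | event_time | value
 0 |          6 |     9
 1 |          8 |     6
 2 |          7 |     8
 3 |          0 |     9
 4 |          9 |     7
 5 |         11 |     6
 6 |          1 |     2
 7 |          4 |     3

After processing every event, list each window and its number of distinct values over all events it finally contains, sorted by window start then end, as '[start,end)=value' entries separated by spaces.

[5,7)=1 [6,8)=2 [7,9)=2 [8,10)=2 [9,11)=1 [10,12)=1 [11,13)=1

i=0 t=6 v=9: → [6,8),[5,7); WM=5
i=1 t=8 v=6: → [8,10),[7,9); WM=7; [5,7) fires=1
i=2 t=7 v=8: → [7,9),[6,8); WM=7
i=3 t=0 v=9: DROP (t<7-3); WM=7
i=4 t=9 v=7: → [9,11),[8,10); WM=8; [6,8) fires=2
i=5 t=11 v=6: → [11,13),[10,12); WM=10; [7,9) fires=2 [8,10) fires=2
i=6 t=1 v=2: DROP (t<10-3); WM=10
i=7 t=4 v=3: DROP (t<10-3); WM=10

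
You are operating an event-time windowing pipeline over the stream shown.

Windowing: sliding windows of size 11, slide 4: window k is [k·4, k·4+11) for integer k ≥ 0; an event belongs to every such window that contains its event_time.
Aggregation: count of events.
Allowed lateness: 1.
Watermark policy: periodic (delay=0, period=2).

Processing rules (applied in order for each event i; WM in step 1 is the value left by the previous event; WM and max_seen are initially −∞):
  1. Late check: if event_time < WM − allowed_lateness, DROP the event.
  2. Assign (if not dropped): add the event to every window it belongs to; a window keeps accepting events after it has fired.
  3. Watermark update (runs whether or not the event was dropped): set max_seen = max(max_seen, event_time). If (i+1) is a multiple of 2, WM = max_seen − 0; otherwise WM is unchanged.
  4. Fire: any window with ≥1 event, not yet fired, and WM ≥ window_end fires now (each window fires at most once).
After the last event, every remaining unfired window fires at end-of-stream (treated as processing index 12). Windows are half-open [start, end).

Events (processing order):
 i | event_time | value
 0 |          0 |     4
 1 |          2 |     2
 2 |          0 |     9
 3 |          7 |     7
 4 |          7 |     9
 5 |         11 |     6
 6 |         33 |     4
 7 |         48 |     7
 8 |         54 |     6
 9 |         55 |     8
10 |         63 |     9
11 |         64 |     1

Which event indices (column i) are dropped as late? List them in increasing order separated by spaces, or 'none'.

2

i=0 t=0 v=4: → [0,11); WM=−∞
i=1 t=2 v=2: → [0,11); WM=2
i=2 t=0 v=9: DROP (t<2-1); WM=2
i=3 t=7 v=7: → [4,15),[0,11); WM=7
i=4 t=7 v=9: → [4,15),[0,11); WM=7
i=5 t=11 v=6: → [8,19),[4,15); WM=11; [0,11) fires=4
i=6 t=33 v=4: → [32,43),[28,39),[24,35); WM=11
i=7 t=48 v=7: → [48,59),[44,55),[40,51); WM=48; [4,15) fires=3 [8,19) fires=1 [24,35) fires=1 [28,39) fires=1 [32,43) fires=1
i=8 t=54 v=6: → [52,63),[48,59),[44,55); WM=48
i=9 t=55 v=8: → [52,63),[48,59); WM=55; [40,51) fires=1 [44,55) fires=2
i=10 t=63 v=9: → [60,71),[56,67); WM=55
i=11 t=64 v=1: → [64,75),[60,71),[56,67); WM=64; [48,59) fires=3 [52,63) fires=2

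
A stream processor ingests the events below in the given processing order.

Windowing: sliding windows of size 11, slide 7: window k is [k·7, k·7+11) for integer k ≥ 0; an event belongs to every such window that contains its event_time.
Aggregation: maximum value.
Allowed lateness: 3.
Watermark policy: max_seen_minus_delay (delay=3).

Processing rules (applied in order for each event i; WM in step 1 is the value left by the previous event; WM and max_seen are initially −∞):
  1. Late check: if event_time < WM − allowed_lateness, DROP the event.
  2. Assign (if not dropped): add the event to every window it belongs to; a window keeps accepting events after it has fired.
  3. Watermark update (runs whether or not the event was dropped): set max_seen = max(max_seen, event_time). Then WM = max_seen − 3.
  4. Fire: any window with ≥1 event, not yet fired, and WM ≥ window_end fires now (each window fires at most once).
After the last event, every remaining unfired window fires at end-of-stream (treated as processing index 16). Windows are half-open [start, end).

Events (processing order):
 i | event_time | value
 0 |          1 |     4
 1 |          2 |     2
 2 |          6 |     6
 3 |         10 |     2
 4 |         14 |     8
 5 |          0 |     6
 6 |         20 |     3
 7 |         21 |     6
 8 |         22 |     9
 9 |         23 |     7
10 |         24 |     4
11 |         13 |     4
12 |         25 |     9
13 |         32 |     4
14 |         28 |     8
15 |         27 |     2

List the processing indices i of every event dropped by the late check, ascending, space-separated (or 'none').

i=0 t=1 v=4: → [0,11); WM=-2
i=1 t=2 v=2: → [0,11); WM=-1
i=2 t=6 v=6: → [0,11); WM=3
i=3 t=10 v=2: → [7,18),[0,11); WM=7
i=4 t=14 v=8: → [14,25),[7,18); WM=11; [0,11) fires=6
i=5 t=0 v=6: DROP (t<11-3); WM=11
i=6 t=20 v=3: → [14,25); WM=17
i=7 t=21 v=6: → [21,32),[14,25); WM=18; [7,18) fires=8
i=8 t=22 v=9: → [21,32),[14,25); WM=19
i=9 t=23 v=7: → [21,32),[14,25); WM=20
i=10 t=24 v=4: → [21,32),[14,25); WM=21
i=11 t=13 v=4: DROP (t<21-3); WM=21
i=12 t=25 v=9: → [21,32); WM=22
i=13 t=32 v=4: → [28,39); WM=29; [14,25) fires=9
i=14 t=28 v=8: → [28,39),[21,32); WM=29
i=15 t=27 v=2: → [21,32); WM=29

5 11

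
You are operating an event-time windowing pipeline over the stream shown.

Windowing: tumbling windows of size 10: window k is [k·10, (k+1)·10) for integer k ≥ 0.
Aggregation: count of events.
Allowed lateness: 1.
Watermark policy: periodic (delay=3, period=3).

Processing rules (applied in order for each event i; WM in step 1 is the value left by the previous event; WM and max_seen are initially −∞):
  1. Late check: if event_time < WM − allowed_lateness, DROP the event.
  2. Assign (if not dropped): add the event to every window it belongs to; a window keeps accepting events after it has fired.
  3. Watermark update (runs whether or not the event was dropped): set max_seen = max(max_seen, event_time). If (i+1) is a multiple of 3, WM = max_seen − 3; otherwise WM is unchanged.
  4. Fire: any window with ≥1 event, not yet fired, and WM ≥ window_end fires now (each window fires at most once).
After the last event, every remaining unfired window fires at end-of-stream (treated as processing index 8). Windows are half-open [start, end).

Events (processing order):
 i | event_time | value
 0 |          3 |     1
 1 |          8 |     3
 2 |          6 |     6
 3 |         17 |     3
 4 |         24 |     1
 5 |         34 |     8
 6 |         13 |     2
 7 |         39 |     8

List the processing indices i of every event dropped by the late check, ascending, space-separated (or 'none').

6

i=0 t=3 v=1: → [0,10); WM=−∞
i=1 t=8 v=3: → [0,10); WM=−∞
i=2 t=6 v=6: → [0,10); WM=5
i=3 t=17 v=3: → [10,20); WM=5
i=4 t=24 v=1: → [20,30); WM=5
i=5 t=34 v=8: → [30,40); WM=31; [0,10) fires=3 [10,20) fires=1 [20,30) fires=1
i=6 t=13 v=2: DROP (t<31-1); WM=31
i=7 t=39 v=8: → [30,40); WM=31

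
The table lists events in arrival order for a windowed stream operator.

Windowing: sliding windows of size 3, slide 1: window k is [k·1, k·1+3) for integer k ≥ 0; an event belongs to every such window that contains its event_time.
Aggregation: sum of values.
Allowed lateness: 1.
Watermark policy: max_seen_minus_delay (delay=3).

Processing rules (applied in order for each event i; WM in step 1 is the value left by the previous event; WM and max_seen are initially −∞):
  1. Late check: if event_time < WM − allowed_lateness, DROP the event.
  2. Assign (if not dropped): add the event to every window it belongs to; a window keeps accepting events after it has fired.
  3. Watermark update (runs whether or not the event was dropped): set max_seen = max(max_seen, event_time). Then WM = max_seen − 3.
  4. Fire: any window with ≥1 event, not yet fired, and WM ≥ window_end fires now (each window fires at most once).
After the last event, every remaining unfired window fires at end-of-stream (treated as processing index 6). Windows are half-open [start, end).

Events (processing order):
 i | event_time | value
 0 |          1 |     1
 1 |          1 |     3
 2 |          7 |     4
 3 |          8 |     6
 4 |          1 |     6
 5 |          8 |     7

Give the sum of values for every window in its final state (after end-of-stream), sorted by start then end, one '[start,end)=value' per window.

i=0 t=1 v=1: → [1,4),[0,3); WM=-2
i=1 t=1 v=3: → [1,4),[0,3); WM=-2
i=2 t=7 v=4: → [7,10),[6,9),[5,8); WM=4; [0,3) fires=4 [1,4) fires=4
i=3 t=8 v=6: → [8,11),[7,10),[6,9); WM=5
i=4 t=1 v=6: DROP (t<5-1); WM=5
i=5 t=8 v=7: → [8,11),[7,10),[6,9); WM=5

[0,3)=4 [1,4)=4 [5,8)=4 [6,9)=17 [7,10)=17 [8,11)=13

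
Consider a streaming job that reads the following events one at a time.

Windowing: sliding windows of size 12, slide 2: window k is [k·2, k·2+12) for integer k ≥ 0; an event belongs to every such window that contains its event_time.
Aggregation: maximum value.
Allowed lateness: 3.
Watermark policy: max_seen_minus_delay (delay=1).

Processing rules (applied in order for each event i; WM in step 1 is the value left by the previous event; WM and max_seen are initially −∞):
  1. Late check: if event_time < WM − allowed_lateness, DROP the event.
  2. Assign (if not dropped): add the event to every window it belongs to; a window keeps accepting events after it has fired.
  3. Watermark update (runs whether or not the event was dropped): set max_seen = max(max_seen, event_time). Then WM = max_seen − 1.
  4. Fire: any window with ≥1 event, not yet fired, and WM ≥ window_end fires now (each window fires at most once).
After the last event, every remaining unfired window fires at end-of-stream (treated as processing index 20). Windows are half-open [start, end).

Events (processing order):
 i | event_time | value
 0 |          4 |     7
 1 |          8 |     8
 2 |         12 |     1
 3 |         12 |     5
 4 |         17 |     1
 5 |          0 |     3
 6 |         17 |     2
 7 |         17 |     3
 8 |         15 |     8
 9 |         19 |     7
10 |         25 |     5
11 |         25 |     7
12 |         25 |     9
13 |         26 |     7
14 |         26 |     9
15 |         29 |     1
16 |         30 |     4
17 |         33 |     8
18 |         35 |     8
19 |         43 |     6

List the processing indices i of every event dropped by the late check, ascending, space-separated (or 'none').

i=0 t=4 v=7: → [4,16),[2,14),[0,12); WM=3
i=1 t=8 v=8: → [8,20),[6,18),[4,16),[2,14),[0,12); WM=7
i=2 t=12 v=1: → [12,24),[10,22),[8,20),[6,18),[4,16),[2,14); WM=11
i=3 t=12 v=5: → [12,24),[10,22),[8,20),[6,18),[4,16),[2,14); WM=11
i=4 t=17 v=1: → [16,28),[14,26),[12,24),[10,22),[8,20),[6,18); WM=16; [0,12) fires=8 [2,14) fires=8 [4,16) fires=8
i=5 t=0 v=3: DROP (t<16-3); WM=16
i=6 t=17 v=2: → [16,28),[14,26),[12,24),[10,22),[8,20),[6,18); WM=16
i=7 t=17 v=3: → [16,28),[14,26),[12,24),[10,22),[8,20),[6,18); WM=16
i=8 t=15 v=8: → [14,26),[12,24),[10,22),[8,20),[6,18),[4,16); WM=16
i=9 t=19 v=7: → [18,30),[16,28),[14,26),[12,24),[10,22),[8,20); WM=18; [6,18) fires=8
i=10 t=25 v=5: → [24,36),[22,34),[20,32),[18,30),[16,28),[14,26); WM=24; [8,20) fires=8 [10,22) fires=8 [12,24) fires=8
i=11 t=25 v=7: → [24,36),[22,34),[20,32),[18,30),[16,28),[14,26); WM=24
i=12 t=25 v=9: → [24,36),[22,34),[20,32),[18,30),[16,28),[14,26); WM=24
i=13 t=26 v=7: → [26,38),[24,36),[22,34),[20,32),[18,30),[16,28); WM=25
i=14 t=26 v=9: → [26,38),[24,36),[22,34),[20,32),[18,30),[16,28); WM=25
i=15 t=29 v=1: → [28,40),[26,38),[24,36),[22,34),[20,32),[18,30); WM=28; [14,26) fires=9 [16,28) fires=9
i=16 t=30 v=4: → [30,42),[28,40),[26,38),[24,36),[22,34),[20,32); WM=29
i=17 t=33 v=8: → [32,44),[30,42),[28,40),[26,38),[24,36),[22,34); WM=32; [18,30) fires=9 [20,32) fires=9
i=18 t=35 v=8: → [34,46),[32,44),[30,42),[28,40),[26,38),[24,36); WM=34; [22,34) fires=9
i=19 t=43 v=6: → [42,54),[40,52),[38,50),[36,48),[34,46),[32,44); WM=42; [24,36) fires=9 [26,38) fires=9 [28,40) fires=8 [30,42) fires=8

5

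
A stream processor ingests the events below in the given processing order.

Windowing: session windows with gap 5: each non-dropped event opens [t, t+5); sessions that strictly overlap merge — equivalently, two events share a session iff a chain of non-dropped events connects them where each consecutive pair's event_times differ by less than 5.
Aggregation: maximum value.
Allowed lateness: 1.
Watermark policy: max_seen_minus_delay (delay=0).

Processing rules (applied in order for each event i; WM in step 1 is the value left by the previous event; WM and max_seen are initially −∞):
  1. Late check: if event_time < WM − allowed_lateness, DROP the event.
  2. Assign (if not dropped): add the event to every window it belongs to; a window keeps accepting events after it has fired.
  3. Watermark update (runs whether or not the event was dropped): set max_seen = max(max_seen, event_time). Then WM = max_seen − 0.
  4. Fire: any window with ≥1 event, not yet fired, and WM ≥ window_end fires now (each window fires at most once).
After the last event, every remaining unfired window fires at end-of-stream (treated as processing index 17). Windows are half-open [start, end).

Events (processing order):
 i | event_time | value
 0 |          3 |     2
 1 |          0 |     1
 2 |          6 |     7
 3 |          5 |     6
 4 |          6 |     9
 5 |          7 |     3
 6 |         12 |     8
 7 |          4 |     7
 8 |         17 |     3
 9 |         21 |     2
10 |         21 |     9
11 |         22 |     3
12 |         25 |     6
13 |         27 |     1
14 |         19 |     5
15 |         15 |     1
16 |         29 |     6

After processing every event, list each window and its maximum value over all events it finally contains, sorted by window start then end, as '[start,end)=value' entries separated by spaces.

[3,12)=9 [12,17)=8 [17,34)=9

i=0 t=3 v=2: → [3,8); WM=3
i=1 t=0 v=1: DROP (t<3-1); WM=3
i=2 t=6 v=7: → [3,11); WM=6
i=3 t=5 v=6: → [3,11); WM=6
i=4 t=6 v=9: → [3,11); WM=6
i=5 t=7 v=3: → [3,12); WM=7
i=6 t=12 v=8: → [12,17); WM=12
i=7 t=4 v=7: DROP (t<12-1); WM=12
i=8 t=17 v=3: → [17,22); WM=17
i=9 t=21 v=2: → [17,26); WM=21
i=10 t=21 v=9: → [17,26); WM=21
i=11 t=22 v=3: → [17,27); WM=22
i=12 t=25 v=6: → [17,30); WM=25
i=13 t=27 v=1: → [17,32); WM=27
i=14 t=19 v=5: DROP (t<27-1); WM=27
i=15 t=15 v=1: DROP (t<27-1); WM=27
i=16 t=29 v=6: → [17,34); WM=29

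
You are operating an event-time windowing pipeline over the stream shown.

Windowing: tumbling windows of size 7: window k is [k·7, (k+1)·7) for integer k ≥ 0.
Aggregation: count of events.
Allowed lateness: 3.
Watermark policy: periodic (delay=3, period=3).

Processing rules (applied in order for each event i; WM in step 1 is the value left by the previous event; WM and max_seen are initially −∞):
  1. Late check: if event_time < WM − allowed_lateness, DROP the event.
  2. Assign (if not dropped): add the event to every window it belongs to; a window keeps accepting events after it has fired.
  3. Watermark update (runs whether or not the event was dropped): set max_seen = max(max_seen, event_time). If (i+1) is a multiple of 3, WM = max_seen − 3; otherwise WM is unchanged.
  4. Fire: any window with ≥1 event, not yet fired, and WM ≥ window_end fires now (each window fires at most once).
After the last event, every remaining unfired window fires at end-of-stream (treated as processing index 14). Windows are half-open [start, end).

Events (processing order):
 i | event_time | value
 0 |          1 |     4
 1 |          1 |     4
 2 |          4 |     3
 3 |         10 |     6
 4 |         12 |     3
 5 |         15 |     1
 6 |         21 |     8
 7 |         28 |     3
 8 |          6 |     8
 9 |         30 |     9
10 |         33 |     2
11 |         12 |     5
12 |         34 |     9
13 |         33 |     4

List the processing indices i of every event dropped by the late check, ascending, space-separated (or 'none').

i=0 t=1 v=4: → [0,7); WM=−∞
i=1 t=1 v=4: → [0,7); WM=−∞
i=2 t=4 v=3: → [0,7); WM=1
i=3 t=10 v=6: → [7,14); WM=1
i=4 t=12 v=3: → [7,14); WM=1
i=5 t=15 v=1: → [14,21); WM=12; [0,7) fires=3
i=6 t=21 v=8: → [21,28); WM=12
i=7 t=28 v=3: → [28,35); WM=12
i=8 t=6 v=8: DROP (t<12-3); WM=25; [7,14) fires=2 [14,21) fires=1
i=9 t=30 v=9: → [28,35); WM=25
i=10 t=33 v=2: → [28,35); WM=25
i=11 t=12 v=5: DROP (t<25-3); WM=30; [21,28) fires=1
i=12 t=34 v=9: → [28,35); WM=30
i=13 t=33 v=4: → [28,35); WM=30

8 11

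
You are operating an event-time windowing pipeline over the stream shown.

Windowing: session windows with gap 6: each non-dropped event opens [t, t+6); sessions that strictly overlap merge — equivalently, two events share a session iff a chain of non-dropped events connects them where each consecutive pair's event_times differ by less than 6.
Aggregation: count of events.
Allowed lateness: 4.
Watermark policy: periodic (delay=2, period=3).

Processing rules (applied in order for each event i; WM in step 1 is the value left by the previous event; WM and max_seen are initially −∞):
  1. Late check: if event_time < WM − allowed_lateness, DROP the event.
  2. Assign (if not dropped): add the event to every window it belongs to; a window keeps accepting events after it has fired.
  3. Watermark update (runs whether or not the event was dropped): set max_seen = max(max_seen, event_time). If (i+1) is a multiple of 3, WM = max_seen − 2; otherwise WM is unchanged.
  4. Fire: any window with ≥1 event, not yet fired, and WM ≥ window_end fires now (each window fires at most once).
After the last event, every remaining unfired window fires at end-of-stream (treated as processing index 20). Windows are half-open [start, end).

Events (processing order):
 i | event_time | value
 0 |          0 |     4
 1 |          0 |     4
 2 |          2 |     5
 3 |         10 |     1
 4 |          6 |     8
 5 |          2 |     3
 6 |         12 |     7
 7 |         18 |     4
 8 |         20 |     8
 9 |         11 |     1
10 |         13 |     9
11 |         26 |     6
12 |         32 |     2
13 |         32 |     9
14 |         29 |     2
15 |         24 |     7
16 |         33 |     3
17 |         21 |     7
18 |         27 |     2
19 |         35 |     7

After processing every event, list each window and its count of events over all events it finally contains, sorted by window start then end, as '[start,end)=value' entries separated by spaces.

[0,18)=7 [18,26)=2 [26,41)=7

i=0 t=0 v=4: → [0,6); WM=−∞
i=1 t=0 v=4: → [0,6); WM=−∞
i=2 t=2 v=5: → [0,8); WM=0
i=3 t=10 v=1: → [10,16); WM=0
i=4 t=6 v=8: → [0,16); WM=0
i=5 t=2 v=3: → [0,16); WM=8
i=6 t=12 v=7: → [0,18); WM=8
i=7 t=18 v=4: → [18,24); WM=8
i=8 t=20 v=8: → [18,26); WM=18
i=9 t=11 v=1: DROP (t<18-4); WM=18
i=10 t=13 v=9: DROP (t<18-4); WM=18
i=11 t=26 v=6: → [26,32); WM=24
i=12 t=32 v=2: → [32,38); WM=24
i=13 t=32 v=9: → [32,38); WM=24
i=14 t=29 v=2: → [26,38); WM=30
i=15 t=24 v=7: DROP (t<30-4); WM=30
i=16 t=33 v=3: → [26,39); WM=30
i=17 t=21 v=7: DROP (t<30-4); WM=31
i=18 t=27 v=2: → [26,39); WM=31
i=19 t=35 v=7: → [26,41); WM=31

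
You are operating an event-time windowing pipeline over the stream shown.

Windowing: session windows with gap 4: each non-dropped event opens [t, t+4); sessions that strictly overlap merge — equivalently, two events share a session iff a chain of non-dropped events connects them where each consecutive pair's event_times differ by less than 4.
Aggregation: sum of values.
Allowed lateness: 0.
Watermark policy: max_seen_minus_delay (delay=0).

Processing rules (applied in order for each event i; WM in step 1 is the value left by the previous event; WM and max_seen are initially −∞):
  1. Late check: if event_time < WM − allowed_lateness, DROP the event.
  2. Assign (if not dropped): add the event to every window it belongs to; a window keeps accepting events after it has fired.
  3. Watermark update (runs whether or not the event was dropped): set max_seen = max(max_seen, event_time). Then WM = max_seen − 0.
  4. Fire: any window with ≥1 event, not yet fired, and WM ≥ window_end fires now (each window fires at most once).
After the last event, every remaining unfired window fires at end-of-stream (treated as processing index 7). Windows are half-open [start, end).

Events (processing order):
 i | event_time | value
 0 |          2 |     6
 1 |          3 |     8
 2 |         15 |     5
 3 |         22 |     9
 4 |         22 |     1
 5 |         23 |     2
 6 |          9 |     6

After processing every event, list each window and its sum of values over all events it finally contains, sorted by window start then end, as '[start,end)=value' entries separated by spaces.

i=0 t=2 v=6: → [2,6); WM=2
i=1 t=3 v=8: → [2,7); WM=3
i=2 t=15 v=5: → [15,19); WM=15
i=3 t=22 v=9: → [22,26); WM=22
i=4 t=22 v=1: → [22,26); WM=22
i=5 t=23 v=2: → [22,27); WM=23
i=6 t=9 v=6: DROP (t<23-0); WM=23

[2,7)=14 [15,19)=5 [22,27)=12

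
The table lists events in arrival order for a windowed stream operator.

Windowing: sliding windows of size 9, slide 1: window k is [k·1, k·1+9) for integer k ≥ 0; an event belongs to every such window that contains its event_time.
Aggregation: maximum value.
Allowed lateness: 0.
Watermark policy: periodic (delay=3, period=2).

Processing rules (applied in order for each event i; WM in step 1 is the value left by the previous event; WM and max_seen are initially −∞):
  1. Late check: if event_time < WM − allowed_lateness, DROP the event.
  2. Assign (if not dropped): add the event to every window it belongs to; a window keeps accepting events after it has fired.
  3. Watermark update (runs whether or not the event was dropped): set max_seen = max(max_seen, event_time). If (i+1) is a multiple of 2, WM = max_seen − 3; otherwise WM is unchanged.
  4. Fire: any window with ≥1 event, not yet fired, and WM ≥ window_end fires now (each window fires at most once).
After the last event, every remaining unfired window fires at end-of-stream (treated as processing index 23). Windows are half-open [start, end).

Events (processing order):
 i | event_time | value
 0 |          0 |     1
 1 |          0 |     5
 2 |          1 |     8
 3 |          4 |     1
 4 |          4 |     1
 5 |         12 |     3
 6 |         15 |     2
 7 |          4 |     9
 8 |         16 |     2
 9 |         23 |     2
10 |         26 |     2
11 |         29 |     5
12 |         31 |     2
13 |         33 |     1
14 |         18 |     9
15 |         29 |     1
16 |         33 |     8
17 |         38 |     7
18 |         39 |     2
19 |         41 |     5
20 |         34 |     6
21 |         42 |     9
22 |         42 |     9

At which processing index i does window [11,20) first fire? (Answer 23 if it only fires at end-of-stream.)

i=0 t=0 v=1: → [0,9); WM=−∞
i=1 t=0 v=5: → [0,9); WM=-3
i=2 t=1 v=8: → [1,10),[0,9); WM=-3
i=3 t=4 v=1: → [4,13),[3,12),[2,11),[1,10),[0,9); WM=1
i=4 t=4 v=1: → [4,13),[3,12),[2,11),[1,10),[0,9); WM=1
i=5 t=12 v=3: → [12,21),[11,20),[10,19),[9,18),[8,17),[7,16),[6,15),[5,14),[4,13); WM=9; [0,9) fires=8
i=6 t=15 v=2: → [15,24),[14,23),[13,22),[12,21),[11,20),[10,19),[9,18),[8,17),[7,16); WM=9
i=7 t=4 v=9: DROP (t<9-0); WM=12; [1,10) fires=8 [2,11) fires=1 [3,12) fires=1
i=8 t=16 v=2: → [16,25),[15,24),[14,23),[13,22),[12,21),[11,20),[10,19),[9,18),[8,17); WM=12
i=9 t=23 v=2: → [23,32),[22,31),[21,30),[20,29),[19,28),[18,27),[17,26),[16,25),[15,24); WM=20; [4,13) fires=3 [5,14) fires=3 [6,15) fires=3 [7,16) fires=3 [8,17) fires=3 [9,18) fires=3 [10,19) fires=3 [11,20) fires=3
i=10 t=26 v=2: → [26,35),[25,34),[24,33),[23,32),[22,31),[21,30),[20,29),[19,28),[18,27); WM=20
i=11 t=29 v=5: → [29,38),[28,37),[27,36),[26,35),[25,34),[24,33),[23,32),[22,31),[21,30); WM=26; [12,21) fires=3 [13,22) fires=2 [14,23) fires=2 [15,24) fires=2 [16,25) fires=2 [17,26) fires=2
i=12 t=31 v=2: → [31,40),[30,39),[29,38),[28,37),[27,36),[26,35),[25,34),[24,33),[23,32); WM=26
i=13 t=33 v=1: → [33,42),[32,41),[31,40),[30,39),[29,38),[28,37),[27,36),[26,35),[25,34); WM=30; [18,27) fires=2 [19,28) fires=2 [20,29) fires=2 [21,30) fires=5
i=14 t=18 v=9: DROP (t<30-0); WM=30
i=15 t=29 v=1: DROP (t<30-0); WM=30
i=16 t=33 v=8: → [33,42),[32,41),[31,40),[30,39),[29,38),[28,37),[27,36),[26,35),[25,34); WM=30
i=17 t=38 v=7: → [38,47),[37,46),[36,45),[35,44),[34,43),[33,42),[32,41),[31,40),[30,39); WM=35; [22,31) fires=5 [23,32) fires=5 [24,33) fires=5 [25,34) fires=8 [26,35) fires=8
i=18 t=39 v=2: → [39,48),[38,47),[37,46),[36,45),[35,44),[34,43),[33,42),[32,41),[31,40); WM=35
i=19 t=41 v=5: → [41,50),[40,49),[39,48),[38,47),[37,46),[36,45),[35,44),[34,43),[33,42); WM=38; [27,36) fires=8 [28,37) fires=8 [29,38) fires=8
i=20 t=34 v=6: DROP (t<38-0); WM=38
i=21 t=42 v=9: → [42,51),[41,50),[40,49),[39,48),[38,47),[37,46),[36,45),[35,44),[34,43); WM=39; [30,39) fires=8
i=22 t=42 v=9: → [42,51),[41,50),[40,49),[39,48),[38,47),[37,46),[36,45),[35,44),[34,43); WM=39

9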